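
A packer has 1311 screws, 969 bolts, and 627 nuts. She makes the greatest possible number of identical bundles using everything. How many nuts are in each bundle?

11

Number of bundles = gcd(1311, 969, 627).
1311 = 3 × 19 × 23
969 = 3 × 17 × 19
627 = 3 × 11 × 19
gcd(1311, 969, 627) = 3 × 19 = 57.
nuts per bundle = 627 / 57 = 11.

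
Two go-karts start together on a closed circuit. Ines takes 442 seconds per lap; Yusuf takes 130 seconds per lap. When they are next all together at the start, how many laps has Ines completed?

5 laps

They are all back at their starting positions together after one LCM of the periods.
442 = 2 × 13 × 17
130 = 2 × 5 × 13
LCM(442, 130) = 2 × 5 × 13 × 17 = 2210.
Laps for period 442: 2210 / 442 = 5.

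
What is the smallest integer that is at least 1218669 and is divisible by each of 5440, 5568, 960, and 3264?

1419840

The integer must be a common multiple of 5440, 5568, 960, and 3264, so a multiple of their LCM.
5440 = 2^6 × 5 × 17
5568 = 2^6 × 3 × 29
960 = 2^6 × 3 × 5
3264 = 2^6 × 3 × 17
LCM(5440, 5568, 960, 3264) = 2^6 × 3 × 5 × 17 × 29 = 473280.
Smallest multiple of 473280 that is ≥ 1218669: ⌈1218669/473280⌉ × 473280 = 3 × 473280 = 1419840.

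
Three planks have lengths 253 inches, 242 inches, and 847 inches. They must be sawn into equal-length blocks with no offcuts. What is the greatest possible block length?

11 inches

The block length must divide every plank, so the greatest is gcd(253, 242, 847).
253 = 11 × 23
242 = 2 × 11^2
847 = 7 × 11^2
gcd(253, 242, 847) = 11.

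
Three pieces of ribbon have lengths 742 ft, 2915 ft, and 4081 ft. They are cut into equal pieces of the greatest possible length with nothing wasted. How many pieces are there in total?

Piece length = gcd(742, 2915, 4081).
742 = 2 × 7 × 53
2915 = 5 × 11 × 53
4081 = 7 × 11 × 53
gcd(742, 2915, 4081) = 53.
Total pieces = 742/53 + 2915/53 + 4081/53 = 14 + 55 + 77 = 146.

146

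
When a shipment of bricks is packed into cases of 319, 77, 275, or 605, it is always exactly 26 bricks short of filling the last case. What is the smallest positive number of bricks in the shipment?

Being 26 short of a full case of size k means N ≡ −26 (mod k), i.e. N + 26 is a multiple of each size.
319 = 11 × 29
77 = 7 × 11
275 = 5^2 × 11
605 = 5 × 11^2
LCM(319, 77, 275, 605) = 5^2 × 7 × 11^2 × 29 = 614075.
Smallest positive N is 614075 − 26 = 614049.

614049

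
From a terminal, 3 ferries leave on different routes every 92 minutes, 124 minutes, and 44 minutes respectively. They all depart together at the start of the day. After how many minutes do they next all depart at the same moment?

The first simultaneous occurrence is after LCM of the individual periods.
92 = 2^2 × 23
124 = 2^2 × 31
44 = 2^2 × 11
LCM(92, 124, 44) = 2^2 × 11 × 23 × 31 = 31372.

31372 minutes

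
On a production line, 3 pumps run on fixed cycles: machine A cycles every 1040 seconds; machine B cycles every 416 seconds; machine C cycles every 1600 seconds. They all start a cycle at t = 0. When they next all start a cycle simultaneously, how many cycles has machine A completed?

All finish a whole number of cycles simultaneously at t = LCM of the periods.
1040 = 2^4 × 5 × 13
416 = 2^5 × 13
1600 = 2^6 × 5^2
LCM(1040, 416, 1600) = 2^6 × 5^2 × 13 = 20800.
Cycles for period 1040: 20800 / 1040 = 20.

20 cycles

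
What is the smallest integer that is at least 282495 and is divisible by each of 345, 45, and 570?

314640

The integer must be a common multiple of 345, 45, and 570, so a multiple of their LCM.
345 = 3 × 5 × 23
45 = 3^2 × 5
570 = 2 × 3 × 5 × 19
LCM(345, 45, 570) = 2 × 3^2 × 5 × 19 × 23 = 39330.
Smallest multiple of 39330 that is ≥ 282495: ⌈282495/39330⌉ × 39330 = 8 × 39330 = 314640.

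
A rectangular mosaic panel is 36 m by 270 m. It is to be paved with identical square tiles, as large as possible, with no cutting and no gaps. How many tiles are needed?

30

Tile side = gcd(36, 270).
36 = 2^2 × 3^2
270 = 2 × 3^3 × 5
gcd(36, 270) = 2 × 3^2 = 18.
Tiles: (36/18) × (270/18) = 2 × 15 = 30.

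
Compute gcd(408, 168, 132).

408 = 2^3 × 3 × 17
168 = 2^3 × 3 × 7
132 = 2^2 × 3 × 11
gcd(408, 168, 132) = 2^2 × 3 = 12.

12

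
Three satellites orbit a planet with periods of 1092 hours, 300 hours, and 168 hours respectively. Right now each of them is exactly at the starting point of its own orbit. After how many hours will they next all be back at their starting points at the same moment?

54600 hours

The first simultaneous occurrence is after LCM of the individual periods.
1092 = 2^2 × 3 × 7 × 13
300 = 2^2 × 3 × 5^2
168 = 2^3 × 3 × 7
LCM(1092, 300, 168) = 2^3 × 3 × 5^2 × 7 × 13 = 54600.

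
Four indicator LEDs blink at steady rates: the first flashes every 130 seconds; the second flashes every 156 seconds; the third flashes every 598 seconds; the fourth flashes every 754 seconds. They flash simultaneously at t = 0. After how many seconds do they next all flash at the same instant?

We need the least common multiple of the intervals.
130 = 2 × 5 × 13
156 = 2^2 × 3 × 13
598 = 2 × 13 × 23
754 = 2 × 13 × 29
LCM(130, 156, 598, 754) = 2^2 × 3 × 5 × 13 × 23 × 29 = 520260.

520260 seconds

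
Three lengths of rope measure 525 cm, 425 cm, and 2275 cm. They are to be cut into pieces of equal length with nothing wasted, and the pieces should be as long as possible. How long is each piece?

Each piece length must divide every original length, so the longest possible is gcd(525, 425, 2275).
525 = 3 × 5^2 × 7
425 = 5^2 × 17
2275 = 5^2 × 7 × 13
gcd(525, 425, 2275) = 5^2 = 25.

25 cm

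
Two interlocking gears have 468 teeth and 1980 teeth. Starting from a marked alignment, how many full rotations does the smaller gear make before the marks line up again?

55 rotations

All finish a whole number of cycles simultaneously at t = LCM of the periods.
468 = 2^2 × 3^2 × 13
1980 = 2^2 × 3^2 × 5 × 11
LCM(468, 1980) = 2^2 × 3^2 × 5 × 11 × 13 = 25740.
Rotations for period 468: 25740 / 468 = 55.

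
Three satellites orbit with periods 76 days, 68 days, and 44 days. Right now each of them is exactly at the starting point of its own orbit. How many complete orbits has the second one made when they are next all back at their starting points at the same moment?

209 orbits

All finish a whole number of cycles simultaneously at t = LCM of the periods.
76 = 2^2 × 19
68 = 2^2 × 17
44 = 2^2 × 11
LCM(76, 68, 44) = 2^2 × 11 × 17 × 19 = 14212.
Orbits for period 68: 14212 / 68 = 209.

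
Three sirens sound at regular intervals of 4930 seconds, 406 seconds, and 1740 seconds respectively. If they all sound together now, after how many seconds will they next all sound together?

The first simultaneous occurrence is after LCM of the individual periods.
4930 = 2 × 5 × 17 × 29
406 = 2 × 7 × 29
1740 = 2^2 × 3 × 5 × 29
LCM(4930, 406, 1740) = 2^2 × 3 × 5 × 7 × 17 × 29 = 207060.

207060 seconds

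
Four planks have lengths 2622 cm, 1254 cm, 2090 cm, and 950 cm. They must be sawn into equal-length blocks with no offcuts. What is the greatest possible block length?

38 cm

This is the greatest common divisor of 2622, 1254, 2090, and 950.
2622 = 2 × 3 × 19 × 23
1254 = 2 × 3 × 11 × 19
2090 = 2 × 5 × 11 × 19
950 = 2 × 5^2 × 19
gcd(2622, 1254, 2090, 950) = 2 × 19 = 38.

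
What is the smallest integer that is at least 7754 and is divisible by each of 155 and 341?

The integer must be a common multiple of 155 and 341, so a multiple of their LCM.
155 = 5 × 31
341 = 11 × 31
LCM(155, 341) = 5 × 11 × 31 = 1705.
Smallest multiple of 1705 that is ≥ 7754: ⌈7754/1705⌉ × 1705 = 5 × 1705 = 8525.

8525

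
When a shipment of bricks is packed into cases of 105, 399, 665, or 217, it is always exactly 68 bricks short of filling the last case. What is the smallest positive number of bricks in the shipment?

61777

Being 68 short of a full case of size k means N ≡ −68 (mod k), i.e. N + 68 is a multiple of each size.
105 = 3 × 5 × 7
399 = 3 × 7 × 19
665 = 5 × 7 × 19
217 = 7 × 31
LCM(105, 399, 665, 217) = 3 × 5 × 7 × 19 × 31 = 61845.
Smallest positive N is 61845 − 68 = 61777.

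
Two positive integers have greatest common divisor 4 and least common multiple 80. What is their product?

For any two positive integers, gcd × lcm = product = 4 × 80 = 320.

320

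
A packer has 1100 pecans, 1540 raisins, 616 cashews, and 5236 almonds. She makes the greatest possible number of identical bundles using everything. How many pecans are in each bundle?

Number of bundles = gcd(1100, 1540, 616, 5236).
1100 = 2^2 × 5^2 × 11
1540 = 2^2 × 5 × 7 × 11
616 = 2^3 × 7 × 11
5236 = 2^2 × 7 × 11 × 17
gcd(1100, 1540, 616, 5236) = 2^2 × 11 = 44.
pecans per bundle = 1100 / 44 = 25.

25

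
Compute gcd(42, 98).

14

42 = 2 × 3 × 7
98 = 2 × 7^2
gcd(42, 98) = 2 × 7 = 14.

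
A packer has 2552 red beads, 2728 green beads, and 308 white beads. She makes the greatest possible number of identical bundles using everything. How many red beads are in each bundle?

Number of bundles = gcd(2552, 2728, 308).
2552 = 2^3 × 11 × 29
2728 = 2^3 × 11 × 31
308 = 2^2 × 7 × 11
gcd(2552, 2728, 308) = 2^2 × 11 = 44.
red beads per bundle = 2552 / 44 = 58.

58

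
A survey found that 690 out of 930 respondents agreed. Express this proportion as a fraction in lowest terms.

690 = 2 × 3 × 5 × 23
930 = 2 × 3 × 5 × 31
gcd(690, 930) = 2 × 3 × 5 = 30.
Divide numerator and denominator by 30: 690/930 = 23/31.

23/31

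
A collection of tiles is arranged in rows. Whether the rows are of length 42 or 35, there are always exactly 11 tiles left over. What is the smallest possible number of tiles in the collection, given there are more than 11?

N − 11 must be a common multiple of 42 and 35.
42 = 2 × 3 × 7
35 = 5 × 7
LCM(42, 35) = 2 × 3 × 5 × 7 = 210.
Smallest N > 11 is LCM + 11 = 210 + 11 = 221.

221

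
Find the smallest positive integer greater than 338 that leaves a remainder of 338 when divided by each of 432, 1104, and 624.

129506

N − 338 must be a common multiple of 432, 1104, and 624.
432 = 2^4 × 3^3
1104 = 2^4 × 3 × 23
624 = 2^4 × 3 × 13
LCM(432, 1104, 624) = 2^4 × 3^3 × 13 × 23 = 129168.
Smallest N > 338 is LCM + 338 = 129168 + 338 = 129506.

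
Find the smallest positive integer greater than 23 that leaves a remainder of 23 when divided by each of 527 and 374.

11617

N − 23 must be a common multiple of 527 and 374.
527 = 17 × 31
374 = 2 × 11 × 17
LCM(527, 374) = 2 × 11 × 17 × 31 = 11594.
Smallest N > 23 is LCM + 23 = 11594 + 23 = 11617.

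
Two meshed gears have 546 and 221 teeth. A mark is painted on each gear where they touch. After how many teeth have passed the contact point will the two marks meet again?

We need the least common multiple of the intervals.
546 = 2 × 3 × 7 × 13
221 = 13 × 17
LCM(546, 221) = 2 × 3 × 7 × 13 × 17 = 9282.

9282 teeth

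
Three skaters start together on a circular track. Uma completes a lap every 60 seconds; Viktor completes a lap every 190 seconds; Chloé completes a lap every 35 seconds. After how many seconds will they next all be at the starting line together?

The first simultaneous occurrence is after LCM of the individual periods.
60 = 2^2 × 3 × 5
190 = 2 × 5 × 19
35 = 5 × 7
LCM(60, 190, 35) = 2^2 × 3 × 5 × 7 × 19 = 7980.

7980 seconds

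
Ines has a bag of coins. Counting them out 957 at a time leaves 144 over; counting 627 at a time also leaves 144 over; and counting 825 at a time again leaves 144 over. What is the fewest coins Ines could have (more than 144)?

N − 144 must be a common multiple of 957, 627, and 825.
957 = 3 × 11 × 29
627 = 3 × 11 × 19
825 = 3 × 5^2 × 11
LCM(957, 627, 825) = 3 × 5^2 × 11 × 19 × 29 = 454575.
Smallest N > 144 is LCM + 144 = 454575 + 144 = 454719.

454719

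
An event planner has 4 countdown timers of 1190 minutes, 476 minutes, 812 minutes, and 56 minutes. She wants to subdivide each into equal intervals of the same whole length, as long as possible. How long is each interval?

The interval must divide each timer length; the longest such is the gcd.
1190 = 2 × 5 × 7 × 17
476 = 2^2 × 7 × 17
812 = 2^2 × 7 × 29
56 = 2^3 × 7
gcd(1190, 476, 812, 56) = 2 × 7 = 14.

14 minutes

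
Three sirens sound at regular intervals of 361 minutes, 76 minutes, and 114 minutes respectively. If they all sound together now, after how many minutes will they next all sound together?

We need the least common multiple of the intervals.
361 = 19^2
76 = 2^2 × 19
114 = 2 × 3 × 19
LCM(361, 76, 114) = 2^2 × 3 × 19^2 = 4332.

4332 minutes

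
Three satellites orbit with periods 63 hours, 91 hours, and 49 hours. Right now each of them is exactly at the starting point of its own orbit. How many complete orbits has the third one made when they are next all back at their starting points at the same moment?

The first common completion time is the LCM of the periods.
63 = 3^2 × 7
91 = 7 × 13
49 = 7^2
LCM(63, 91, 49) = 3^2 × 7^2 × 13 = 5733.
Orbits for period 49: 5733 / 49 = 117.

117 orbits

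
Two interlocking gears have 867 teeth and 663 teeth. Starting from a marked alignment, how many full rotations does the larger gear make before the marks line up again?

All finish a whole number of cycles simultaneously at t = LCM of the periods.
867 = 3 × 17^2
663 = 3 × 13 × 17
LCM(867, 663) = 3 × 13 × 17^2 = 11271.
Rotations for period 867: 11271 / 867 = 13.

13 rotations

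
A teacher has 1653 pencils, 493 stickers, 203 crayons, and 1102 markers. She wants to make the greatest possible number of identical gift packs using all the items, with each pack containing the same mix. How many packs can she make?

The pack count must divide each quantity, so the greatest is gcd(1653, 493, 203, 1102).
1653 = 3 × 19 × 29
493 = 17 × 29
203 = 7 × 29
1102 = 2 × 19 × 29
gcd(1653, 493, 203, 1102) = 29.

29 packs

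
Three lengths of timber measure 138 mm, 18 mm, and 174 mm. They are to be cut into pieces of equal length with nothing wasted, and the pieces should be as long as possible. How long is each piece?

6 mm

The greatest length dividing all of 138, 18, and 174 is their gcd.
138 = 2 × 3 × 23
18 = 2 × 3^2
174 = 2 × 3 × 29
gcd(138, 18, 174) = 2 × 3 = 6.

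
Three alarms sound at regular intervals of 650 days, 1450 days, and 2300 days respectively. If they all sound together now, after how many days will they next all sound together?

They coincide at every common multiple of the periods; the first is the LCM.
650 = 2 × 5^2 × 13
1450 = 2 × 5^2 × 29
2300 = 2^2 × 5^2 × 23
LCM(650, 1450, 2300) = 2^2 × 5^2 × 13 × 23 × 29 = 867100.

867100 days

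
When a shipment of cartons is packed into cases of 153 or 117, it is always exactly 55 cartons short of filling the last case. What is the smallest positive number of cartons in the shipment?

Being 55 short of a full case of size k means N ≡ −55 (mod k), i.e. N + 55 is a multiple of each size.
153 = 3^2 × 17
117 = 3^2 × 13
LCM(153, 117) = 3^2 × 13 × 17 = 1989.
Smallest positive N is 1989 − 55 = 1934.

1934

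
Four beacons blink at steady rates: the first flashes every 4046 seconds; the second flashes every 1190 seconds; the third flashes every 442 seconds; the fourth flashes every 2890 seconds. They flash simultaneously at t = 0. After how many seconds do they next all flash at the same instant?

They coincide at every common multiple of the periods; the first is the LCM.
4046 = 2 × 7 × 17^2
1190 = 2 × 5 × 7 × 17
442 = 2 × 13 × 17
2890 = 2 × 5 × 17^2
LCM(4046, 1190, 442, 2890) = 2 × 5 × 7 × 13 × 17^2 = 262990.

262990 seconds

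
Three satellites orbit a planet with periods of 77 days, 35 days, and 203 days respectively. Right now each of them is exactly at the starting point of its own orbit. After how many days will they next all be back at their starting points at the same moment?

11165 days

They coincide at every common multiple of the periods; the first is the LCM.
77 = 7 × 11
35 = 5 × 7
203 = 7 × 29
LCM(77, 35, 203) = 5 × 7 × 11 × 29 = 11165.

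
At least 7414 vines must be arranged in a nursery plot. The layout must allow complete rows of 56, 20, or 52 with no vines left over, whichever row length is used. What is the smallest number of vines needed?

The number of vines must be a common multiple of 56, 20, and 52, so a multiple of their LCM.
56 = 2^3 × 7
20 = 2^2 × 5
52 = 2^2 × 13
LCM(56, 20, 52) = 2^3 × 5 × 7 × 13 = 3640.
Smallest multiple of 3640 that is ≥ 7414: ⌈7414/3640⌉ × 3640 = 3 × 3640 = 10920.

10920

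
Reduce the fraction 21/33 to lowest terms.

7/11

21 = 3 × 7
33 = 3 × 11
gcd(21, 33) = 3.
Divide numerator and denominator by 3: 21/33 = 7/11.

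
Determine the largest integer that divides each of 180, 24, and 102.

6

180 = 2^2 × 3^2 × 5
24 = 2^3 × 3
102 = 2 × 3 × 17
gcd(180, 24, 102) = 2 × 3 = 6.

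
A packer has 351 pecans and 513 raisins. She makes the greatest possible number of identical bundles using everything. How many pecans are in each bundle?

13

Number of bundles = gcd(351, 513).
351 = 3^3 × 13
513 = 3^3 × 19
gcd(351, 513) = 3^3 = 27.
pecans per bundle = 351 / 27 = 13.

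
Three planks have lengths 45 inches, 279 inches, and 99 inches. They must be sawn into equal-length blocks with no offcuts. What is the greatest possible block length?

The block length must divide every plank, so the greatest is gcd(45, 279, 99).
45 = 3^2 × 5
279 = 3^2 × 31
99 = 3^2 × 11
gcd(45, 279, 99) = 3^2 = 9.

9 inches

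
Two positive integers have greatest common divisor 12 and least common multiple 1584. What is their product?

For any two positive integers, gcd × lcm = product = 12 × 1584 = 19008.

19008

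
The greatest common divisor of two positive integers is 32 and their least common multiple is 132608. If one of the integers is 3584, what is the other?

1184

For two integers, gcd × lcm = product, so the other is (32 × 132608) / 3584 = 4243456 / 3584 = 1184.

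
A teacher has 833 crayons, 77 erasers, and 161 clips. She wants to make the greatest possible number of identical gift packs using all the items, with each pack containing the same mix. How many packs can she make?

7 packs

The pack count must divide each quantity, so the greatest is gcd(833, 77, 161).
833 = 7^2 × 17
77 = 7 × 11
161 = 7 × 23
gcd(833, 77, 161) = 7.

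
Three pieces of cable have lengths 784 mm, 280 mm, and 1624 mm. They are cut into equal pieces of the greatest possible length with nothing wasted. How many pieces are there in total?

Piece length = gcd(784, 280, 1624).
784 = 2^4 × 7^2
280 = 2^3 × 5 × 7
1624 = 2^3 × 7 × 29
gcd(784, 280, 1624) = 2^3 × 7 = 56.
Total pieces = 784/56 + 280/56 + 1624/56 = 14 + 5 + 29 = 48.

48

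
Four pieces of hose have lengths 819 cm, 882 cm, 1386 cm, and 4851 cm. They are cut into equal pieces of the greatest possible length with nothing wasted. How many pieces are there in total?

Piece length = gcd(819, 882, 1386, 4851).
819 = 3^2 × 7 × 13
882 = 2 × 3^2 × 7^2
1386 = 2 × 3^2 × 7 × 11
4851 = 3^2 × 7^2 × 11
gcd(819, 882, 1386, 4851) = 3^2 × 7 = 63.
Total pieces = 819/63 + 882/63 + 1386/63 + 4851/63 = 13 + 14 + 22 + 77 = 126.

126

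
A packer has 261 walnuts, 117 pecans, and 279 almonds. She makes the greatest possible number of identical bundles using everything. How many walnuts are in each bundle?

29

Number of bundles = gcd(261, 117, 279).
261 = 3^2 × 29
117 = 3^2 × 13
279 = 3^2 × 31
gcd(261, 117, 279) = 3^2 = 9.
walnuts per bundle = 261 / 9 = 29.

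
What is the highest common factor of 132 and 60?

132 = 2^2 × 3 × 11
60 = 2^2 × 3 × 5
gcd(132, 60) = 2^2 × 3 = 12.

12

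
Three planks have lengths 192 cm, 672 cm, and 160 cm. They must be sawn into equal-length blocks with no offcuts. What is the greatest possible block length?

32 cm

The block length must divide every plank, so the greatest is gcd(192, 672, 160).
192 = 2^6 × 3
672 = 2^5 × 3 × 7
160 = 2^5 × 5
gcd(192, 672, 160) = 2^5 = 32.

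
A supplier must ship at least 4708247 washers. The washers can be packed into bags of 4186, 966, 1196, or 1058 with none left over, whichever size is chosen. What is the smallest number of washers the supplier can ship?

5199012

The number of washers must be a common multiple of 4186, 966, 1196, and 1058, so a multiple of their LCM.
4186 = 2 × 7 × 13 × 23
966 = 2 × 3 × 7 × 23
1196 = 2^2 × 13 × 23
1058 = 2 × 23^2
LCM(4186, 966, 1196, 1058) = 2^2 × 3 × 7 × 13 × 23^2 = 577668.
Smallest multiple of 577668 that is ≥ 4708247: ⌈4708247/577668⌉ × 577668 = 9 × 577668 = 5199012.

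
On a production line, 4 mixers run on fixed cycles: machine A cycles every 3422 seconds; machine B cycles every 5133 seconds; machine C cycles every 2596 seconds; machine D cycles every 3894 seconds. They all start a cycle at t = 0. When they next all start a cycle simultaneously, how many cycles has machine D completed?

They are all back at their starting positions together after one LCM of the periods.
3422 = 2 × 29 × 59
5133 = 3 × 29 × 59
2596 = 2^2 × 11 × 59
3894 = 2 × 3 × 11 × 59
LCM(3422, 5133, 2596, 3894) = 2^2 × 3 × 11 × 29 × 59 = 225852.
Cycles for period 3894: 225852 / 3894 = 58.

58 cycles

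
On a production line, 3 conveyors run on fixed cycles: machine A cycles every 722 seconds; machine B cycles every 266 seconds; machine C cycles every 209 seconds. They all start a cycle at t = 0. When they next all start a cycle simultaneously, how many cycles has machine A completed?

77 cycles

The first common completion time is the LCM of the periods.
722 = 2 × 19^2
266 = 2 × 7 × 19
209 = 11 × 19
LCM(722, 266, 209) = 2 × 7 × 11 × 19^2 = 55594.
Cycles for period 722: 55594 / 722 = 77.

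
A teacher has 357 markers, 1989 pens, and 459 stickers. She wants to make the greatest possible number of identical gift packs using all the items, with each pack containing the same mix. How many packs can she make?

The pack count must divide each quantity, so the greatest is gcd(357, 1989, 459).
357 = 3 × 7 × 17
1989 = 3^2 × 13 × 17
459 = 3^3 × 17
gcd(357, 1989, 459) = 3 × 17 = 51.

51 packs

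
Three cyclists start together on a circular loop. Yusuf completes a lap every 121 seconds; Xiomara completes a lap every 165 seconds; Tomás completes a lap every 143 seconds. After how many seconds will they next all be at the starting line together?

23595 seconds

They coincide at every common multiple of the periods; the first is the LCM.
121 = 11^2
165 = 3 × 5 × 11
143 = 11 × 13
LCM(121, 165, 143) = 3 × 5 × 11^2 × 13 = 23595.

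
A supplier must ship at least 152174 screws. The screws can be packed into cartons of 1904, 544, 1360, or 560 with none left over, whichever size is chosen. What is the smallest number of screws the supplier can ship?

152320

The number of screws must be a common multiple of 1904, 544, 1360, and 560, so a multiple of their LCM.
1904 = 2^4 × 7 × 17
544 = 2^5 × 17
1360 = 2^4 × 5 × 17
560 = 2^4 × 5 × 7
LCM(1904, 544, 1360, 560) = 2^5 × 5 × 7 × 17 = 19040.
Smallest multiple of 19040 that is ≥ 152174: ⌈152174/19040⌉ × 19040 = 8 × 19040 = 152320.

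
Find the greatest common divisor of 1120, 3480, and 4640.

1120 = 2^5 × 5 × 7
3480 = 2^3 × 3 × 5 × 29
4640 = 2^5 × 5 × 29
gcd(1120, 3480, 4640) = 2^3 × 5 = 40.

40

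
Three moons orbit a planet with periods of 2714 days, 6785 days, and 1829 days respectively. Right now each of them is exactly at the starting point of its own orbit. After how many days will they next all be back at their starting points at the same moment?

420670 days

The first simultaneous occurrence is after LCM of the individual periods.
2714 = 2 × 23 × 59
6785 = 5 × 23 × 59
1829 = 31 × 59
LCM(2714, 6785, 1829) = 2 × 5 × 23 × 31 × 59 = 420670.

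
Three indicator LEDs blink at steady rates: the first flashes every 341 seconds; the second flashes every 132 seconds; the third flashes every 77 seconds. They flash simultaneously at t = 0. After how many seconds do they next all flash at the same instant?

We need the least common multiple of the intervals.
341 = 11 × 31
132 = 2^2 × 3 × 11
77 = 7 × 11
LCM(341, 132, 77) = 2^2 × 3 × 7 × 11 × 31 = 28644.

28644 seconds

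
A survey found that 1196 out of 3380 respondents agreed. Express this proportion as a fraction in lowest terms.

23/65

1196 = 2^2 × 13 × 23
3380 = 2^2 × 5 × 13^2
gcd(1196, 3380) = 2^2 × 13 = 52.
Divide numerator and denominator by 52: 1196/3380 = 23/65.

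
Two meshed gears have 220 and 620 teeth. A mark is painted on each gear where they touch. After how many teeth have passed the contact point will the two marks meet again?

6820 teeth

We need the least common multiple of the intervals.
220 = 2^2 × 5 × 11
620 = 2^2 × 5 × 31
LCM(220, 620) = 2^2 × 5 × 11 × 31 = 6820.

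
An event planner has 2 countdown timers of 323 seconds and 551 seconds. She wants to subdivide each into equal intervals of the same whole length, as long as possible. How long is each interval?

19 seconds

The interval must divide each timer length; the longest such is the gcd.
323 = 17 × 19
551 = 19 × 29
gcd(323, 551) = 19.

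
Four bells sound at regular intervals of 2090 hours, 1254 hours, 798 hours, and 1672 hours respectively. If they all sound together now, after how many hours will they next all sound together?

175560 hours

The first simultaneous occurrence is after LCM of the individual periods.
2090 = 2 × 5 × 11 × 19
1254 = 2 × 3 × 11 × 19
798 = 2 × 3 × 7 × 19
1672 = 2^3 × 11 × 19
LCM(2090, 1254, 798, 1672) = 2^3 × 3 × 5 × 7 × 11 × 19 = 175560.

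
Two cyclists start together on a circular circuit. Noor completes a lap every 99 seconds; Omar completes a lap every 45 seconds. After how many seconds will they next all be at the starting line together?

They coincide at every common multiple of the periods; the first is the LCM.
99 = 3^2 × 11
45 = 3^2 × 5
LCM(99, 45) = 3^2 × 5 × 11 = 495.

495 seconds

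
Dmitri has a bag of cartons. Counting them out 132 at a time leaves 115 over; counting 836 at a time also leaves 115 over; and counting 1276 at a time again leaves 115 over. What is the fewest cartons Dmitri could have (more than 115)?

N − 115 must be a common multiple of 132, 836, and 1276.
132 = 2^2 × 3 × 11
836 = 2^2 × 11 × 19
1276 = 2^2 × 11 × 29
LCM(132, 836, 1276) = 2^2 × 3 × 11 × 19 × 29 = 72732.
Smallest N > 115 is LCM + 115 = 72732 + 115 = 72847.

72847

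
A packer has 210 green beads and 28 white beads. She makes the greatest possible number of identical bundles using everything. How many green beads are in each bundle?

Number of bundles = gcd(210, 28).
210 = 2 × 3 × 5 × 7
28 = 2^2 × 7
gcd(210, 28) = 2 × 7 = 14.
green beads per bundle = 210 / 14 = 15.

15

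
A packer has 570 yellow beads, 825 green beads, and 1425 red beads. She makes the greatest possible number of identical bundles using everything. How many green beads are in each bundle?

55

Number of bundles = gcd(570, 825, 1425).
570 = 2 × 3 × 5 × 19
825 = 3 × 5^2 × 11
1425 = 3 × 5^2 × 19
gcd(570, 825, 1425) = 3 × 5 = 15.
green beads per bundle = 825 / 15 = 55.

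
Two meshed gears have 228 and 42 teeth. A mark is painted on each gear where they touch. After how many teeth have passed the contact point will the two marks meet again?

The first simultaneous occurrence is after LCM of the individual periods.
228 = 2^2 × 3 × 19
42 = 2 × 3 × 7
LCM(228, 42) = 2^2 × 3 × 7 × 19 = 1596.

1596 teeth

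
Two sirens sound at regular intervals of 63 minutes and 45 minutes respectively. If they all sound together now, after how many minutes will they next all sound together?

315 minutes

We need the least common multiple of the intervals.
63 = 3^2 × 7
45 = 3^2 × 5
LCM(63, 45) = 3^2 × 5 × 7 = 315.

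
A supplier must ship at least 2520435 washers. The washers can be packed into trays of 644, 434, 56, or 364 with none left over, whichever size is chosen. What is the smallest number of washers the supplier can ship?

The number of washers must be a common multiple of 644, 434, 56, and 364, so a multiple of their LCM.
644 = 2^2 × 7 × 23
434 = 2 × 7 × 31
56 = 2^3 × 7
364 = 2^2 × 7 × 13
LCM(644, 434, 56, 364) = 2^3 × 7 × 13 × 23 × 31 = 519064.
Smallest multiple of 519064 that is ≥ 2520435: ⌈2520435/519064⌉ × 519064 = 5 × 519064 = 2595320.

2595320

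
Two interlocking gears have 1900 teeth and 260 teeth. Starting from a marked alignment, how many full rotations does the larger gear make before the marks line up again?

13 rotations

All finish a whole number of cycles simultaneously at t = LCM of the periods.
1900 = 2^2 × 5^2 × 19
260 = 2^2 × 5 × 13
LCM(1900, 260) = 2^2 × 5^2 × 13 × 19 = 24700.
Rotations for period 1900: 24700 / 1900 = 13.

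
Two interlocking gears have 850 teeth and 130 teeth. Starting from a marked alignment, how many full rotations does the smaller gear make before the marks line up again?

They are all back at their starting positions together after one LCM of the periods.
850 = 2 × 5^2 × 17
130 = 2 × 5 × 13
LCM(850, 130) = 2 × 5^2 × 13 × 17 = 11050.
Rotations for period 130: 11050 / 130 = 85.

85 rotations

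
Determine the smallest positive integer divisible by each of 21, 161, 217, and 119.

254541

21 = 3 × 7
161 = 7 × 23
217 = 7 × 31
119 = 7 × 17
LCM(21, 161, 217, 119) = 3 × 7 × 17 × 23 × 31 = 254541.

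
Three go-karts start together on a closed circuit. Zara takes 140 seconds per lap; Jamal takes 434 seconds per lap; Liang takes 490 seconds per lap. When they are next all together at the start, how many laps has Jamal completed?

All finish a whole number of cycles simultaneously at t = LCM of the periods.
140 = 2^2 × 5 × 7
434 = 2 × 7 × 31
490 = 2 × 5 × 7^2
LCM(140, 434, 490) = 2^2 × 5 × 7^2 × 31 = 30380.
Laps for period 434: 30380 / 434 = 70.

70 laps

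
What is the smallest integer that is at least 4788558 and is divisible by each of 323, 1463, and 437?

5148297

The integer must be a common multiple of 323, 1463, and 437, so a multiple of their LCM.
323 = 17 × 19
1463 = 7 × 11 × 19
437 = 19 × 23
LCM(323, 1463, 437) = 7 × 11 × 17 × 19 × 23 = 572033.
Smallest multiple of 572033 that is ≥ 4788558: ⌈4788558/572033⌉ × 572033 = 9 × 572033 = 5148297.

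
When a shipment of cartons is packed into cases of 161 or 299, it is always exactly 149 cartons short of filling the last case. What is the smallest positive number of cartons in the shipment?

1944

Being 149 short of a full case of size k means N ≡ −149 (mod k), i.e. N + 149 is a multiple of each size.
161 = 7 × 23
299 = 13 × 23
LCM(161, 299) = 7 × 13 × 23 = 2093.
Smallest positive N is 2093 − 149 = 1944.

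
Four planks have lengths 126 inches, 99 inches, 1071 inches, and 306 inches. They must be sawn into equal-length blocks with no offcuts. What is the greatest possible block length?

The block length must divide every plank, so the greatest is gcd(126, 99, 1071, 306).
126 = 2 × 3^2 × 7
99 = 3^2 × 11
1071 = 3^2 × 7 × 17
306 = 2 × 3^2 × 17
gcd(126, 99, 1071, 306) = 3^2 = 9.

9 inches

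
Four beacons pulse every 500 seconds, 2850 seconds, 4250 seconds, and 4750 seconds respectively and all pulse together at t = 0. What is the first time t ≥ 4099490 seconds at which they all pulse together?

Joint pulses occur at multiples of LCM(500, 2850, 4250, 4750).
500 = 2^2 × 5^3
2850 = 2 × 3 × 5^2 × 19
4250 = 2 × 5^3 × 17
4750 = 2 × 5^3 × 19
LCM(500, 2850, 4250, 4750) = 2^2 × 3 × 5^3 × 17 × 19 = 484500.
Smallest multiple of 484500 that is ≥ 4099490: ⌈4099490/484500⌉ × 484500 = 9 × 484500 = 4360500.

4360500 seconds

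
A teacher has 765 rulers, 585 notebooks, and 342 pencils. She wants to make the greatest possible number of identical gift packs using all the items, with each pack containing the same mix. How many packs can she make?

The pack count must divide each quantity, so the greatest is gcd(765, 585, 342).
765 = 3^2 × 5 × 17
585 = 3^2 × 5 × 13
342 = 2 × 3^2 × 19
gcd(765, 585, 342) = 3^2 = 9.

9 packs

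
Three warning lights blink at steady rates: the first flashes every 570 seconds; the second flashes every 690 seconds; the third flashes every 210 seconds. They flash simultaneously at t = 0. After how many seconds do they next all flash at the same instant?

We need the least common multiple of the intervals.
570 = 2 × 3 × 5 × 19
690 = 2 × 3 × 5 × 23
210 = 2 × 3 × 5 × 7
LCM(570, 690, 210) = 2 × 3 × 5 × 7 × 19 × 23 = 91770.

91770 seconds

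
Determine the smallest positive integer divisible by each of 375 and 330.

375 = 3 × 5^3
330 = 2 × 3 × 5 × 11
LCM(375, 330) = 2 × 3 × 5^3 × 11 = 8250.

8250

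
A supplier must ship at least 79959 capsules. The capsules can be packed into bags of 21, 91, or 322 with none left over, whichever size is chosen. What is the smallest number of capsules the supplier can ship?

87906

The number of capsules must be a common multiple of 21, 91, and 322, so a multiple of their LCM.
21 = 3 × 7
91 = 7 × 13
322 = 2 × 7 × 23
LCM(21, 91, 322) = 2 × 3 × 7 × 13 × 23 = 12558.
Smallest multiple of 12558 that is ≥ 79959: ⌈79959/12558⌉ × 12558 = 7 × 12558 = 87906.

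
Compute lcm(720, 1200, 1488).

720 = 2^4 × 3^2 × 5
1200 = 2^4 × 3 × 5^2
1488 = 2^4 × 3 × 31
LCM(720, 1200, 1488) = 2^4 × 3^2 × 5^2 × 31 = 111600.

111600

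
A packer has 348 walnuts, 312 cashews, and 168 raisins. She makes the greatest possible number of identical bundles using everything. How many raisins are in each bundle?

14

Number of bundles = gcd(348, 312, 168).
348 = 2^2 × 3 × 29
312 = 2^3 × 3 × 13
168 = 2^3 × 3 × 7
gcd(348, 312, 168) = 2^2 × 3 = 12.
raisins per bundle = 168 / 12 = 14.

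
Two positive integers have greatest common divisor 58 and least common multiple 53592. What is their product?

For any two positive integers, gcd × lcm = product = 58 × 53592 = 3108336.

3108336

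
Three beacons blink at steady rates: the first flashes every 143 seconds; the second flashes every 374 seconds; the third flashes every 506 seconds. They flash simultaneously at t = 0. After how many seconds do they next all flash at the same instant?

111826 seconds

They coincide at every common multiple of the periods; the first is the LCM.
143 = 11 × 13
374 = 2 × 11 × 17
506 = 2 × 11 × 23
LCM(143, 374, 506) = 2 × 11 × 13 × 17 × 23 = 111826.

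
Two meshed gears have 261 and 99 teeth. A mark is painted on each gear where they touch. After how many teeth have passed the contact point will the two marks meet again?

The first simultaneous occurrence is after LCM of the individual periods.
261 = 3^2 × 29
99 = 3^2 × 11
LCM(261, 99) = 3^2 × 11 × 29 = 2871.

2871 teeth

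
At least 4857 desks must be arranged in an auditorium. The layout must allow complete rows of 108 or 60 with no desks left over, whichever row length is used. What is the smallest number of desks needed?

4860

The number of desks must be a common multiple of 108 and 60, so a multiple of their LCM.
108 = 2^2 × 3^3
60 = 2^2 × 3 × 5
LCM(108, 60) = 2^2 × 3^3 × 5 = 540.
Smallest multiple of 540 that is ≥ 4857: ⌈4857/540⌉ × 540 = 9 × 540 = 4860.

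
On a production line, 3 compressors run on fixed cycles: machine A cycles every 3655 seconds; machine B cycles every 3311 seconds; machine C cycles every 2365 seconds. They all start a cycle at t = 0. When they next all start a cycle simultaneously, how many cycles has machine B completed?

85 cycles

All finish a whole number of cycles simultaneously at t = LCM of the periods.
3655 = 5 × 17 × 43
3311 = 7 × 11 × 43
2365 = 5 × 11 × 43
LCM(3655, 3311, 2365) = 5 × 7 × 11 × 17 × 43 = 281435.
Cycles for period 3311: 281435 / 3311 = 85.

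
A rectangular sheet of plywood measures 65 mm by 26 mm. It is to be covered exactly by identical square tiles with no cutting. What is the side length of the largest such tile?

The tile side must divide both 65 and 26, so the largest is their gcd.
65 = 5 × 13
26 = 2 × 13
gcd(65, 26) = 13.

13 mm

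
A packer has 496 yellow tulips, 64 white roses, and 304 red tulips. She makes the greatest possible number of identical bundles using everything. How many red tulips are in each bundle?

19

Number of bundles = gcd(496, 64, 304).
496 = 2^4 × 31
64 = 2^6
304 = 2^4 × 19
gcd(496, 64, 304) = 2^4 = 16.
red tulips per bundle = 304 / 16 = 19.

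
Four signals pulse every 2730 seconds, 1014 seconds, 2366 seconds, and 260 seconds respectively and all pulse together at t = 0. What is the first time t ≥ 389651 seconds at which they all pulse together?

Joint pulses occur at multiples of LCM(2730, 1014, 2366, 260).
2730 = 2 × 3 × 5 × 7 × 13
1014 = 2 × 3 × 13^2
2366 = 2 × 7 × 13^2
260 = 2^2 × 5 × 13
LCM(2730, 1014, 2366, 260) = 2^2 × 3 × 5 × 7 × 13^2 = 70980.
Smallest multiple of 70980 that is ≥ 389651: ⌈389651/70980⌉ × 70980 = 6 × 70980 = 425880.

425880 seconds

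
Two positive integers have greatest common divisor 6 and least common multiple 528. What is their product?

For any two positive integers, gcd × lcm = product = 6 × 528 = 3168.

3168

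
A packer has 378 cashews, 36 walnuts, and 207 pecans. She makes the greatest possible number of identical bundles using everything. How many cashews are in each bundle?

42

Number of bundles = gcd(378, 36, 207).
378 = 2 × 3^3 × 7
36 = 2^2 × 3^2
207 = 3^2 × 23
gcd(378, 36, 207) = 3^2 = 9.
cashews per bundle = 378 / 9 = 42.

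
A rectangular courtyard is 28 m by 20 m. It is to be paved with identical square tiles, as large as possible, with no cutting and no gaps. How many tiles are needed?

35

Tile side = gcd(28, 20).
28 = 2^2 × 7
20 = 2^2 × 5
gcd(28, 20) = 2^2 = 4.
Tiles: (28/4) × (20/4) = 7 × 5 = 35.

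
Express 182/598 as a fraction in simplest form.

7/23

182 = 2 × 7 × 13
598 = 2 × 13 × 23
gcd(182, 598) = 2 × 13 = 26.
Divide numerator and denominator by 26: 182/598 = 7/23.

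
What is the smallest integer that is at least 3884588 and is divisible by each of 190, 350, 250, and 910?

3890250

The integer must be a common multiple of 190, 350, 250, and 910, so a multiple of their LCM.
190 = 2 × 5 × 19
350 = 2 × 5^2 × 7
250 = 2 × 5^3
910 = 2 × 5 × 7 × 13
LCM(190, 350, 250, 910) = 2 × 5^3 × 7 × 13 × 19 = 432250.
Smallest multiple of 432250 that is ≥ 3884588: ⌈3884588/432250⌉ × 432250 = 9 × 432250 = 3890250.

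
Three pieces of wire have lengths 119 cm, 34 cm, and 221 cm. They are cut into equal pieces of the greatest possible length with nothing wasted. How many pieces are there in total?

Piece length = gcd(119, 34, 221).
119 = 7 × 17
34 = 2 × 17
221 = 13 × 17
gcd(119, 34, 221) = 17.
Total pieces = 119/17 + 34/17 + 221/17 = 7 + 2 + 13 = 22.

22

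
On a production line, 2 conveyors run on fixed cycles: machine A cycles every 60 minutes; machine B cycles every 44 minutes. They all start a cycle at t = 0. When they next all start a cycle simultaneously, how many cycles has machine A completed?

11 cycles

All finish a whole number of cycles simultaneously at t = LCM of the periods.
60 = 2^2 × 3 × 5
44 = 2^2 × 11
LCM(60, 44) = 2^2 × 3 × 5 × 11 = 660.
Cycles for period 60: 660 / 60 = 11.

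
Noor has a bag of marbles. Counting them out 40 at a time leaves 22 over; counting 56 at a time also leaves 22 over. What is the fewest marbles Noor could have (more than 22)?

302

N − 22 must be a common multiple of 40 and 56.
40 = 2^3 × 5
56 = 2^3 × 7
LCM(40, 56) = 2^3 × 5 × 7 = 280.
Smallest N > 22 is LCM + 22 = 280 + 22 = 302.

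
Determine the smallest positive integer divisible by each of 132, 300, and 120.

132 = 2^2 × 3 × 11
300 = 2^2 × 3 × 5^2
120 = 2^3 × 3 × 5
LCM(132, 300, 120) = 2^3 × 3 × 5^2 × 11 = 6600.

6600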